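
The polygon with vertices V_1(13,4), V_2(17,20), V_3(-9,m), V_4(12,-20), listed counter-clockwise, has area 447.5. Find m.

The doubled signed area Σ (x_i y_{i+1} − x_{i+1} y_i) is linear in m.
With m=0 it equals 860; the coefficient of m is 5 (from the two edges through V_3).
So 5·m + 860 = 2·447.5 = 895 ⇒ m = 7.

7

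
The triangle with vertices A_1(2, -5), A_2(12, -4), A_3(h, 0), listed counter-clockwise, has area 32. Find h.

Write out the shoelace sum; only the two edges meeting at A_3 involve h:
2·Area = [(12·0 − h·(-4)) + (h·(-5) − 2·0)] + 52
       = -1·h + 52 = 64
⇒ h = -12.

-12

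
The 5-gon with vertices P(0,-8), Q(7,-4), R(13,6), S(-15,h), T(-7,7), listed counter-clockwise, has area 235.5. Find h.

Write out the shoelace sum; only the two edges meeting at S involve h:
2·Area = [(13·h − (-15)·6) + ((-15)·7 − (-7)·h)] + 206
       = 20·h + 191 = 471
⇒ h = 14.

14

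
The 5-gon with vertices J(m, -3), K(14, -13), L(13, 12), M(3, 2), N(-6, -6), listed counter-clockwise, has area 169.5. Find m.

The doubled signed area Σ (x_i y_{i+1} − x_{i+1} y_i) is linear in m.
With m=0 it equals 381; the coefficient of m is -7 (from the two edges through J).
So -7·m + 381 = 2·169.5 = 339 ⇒ m = 6.

6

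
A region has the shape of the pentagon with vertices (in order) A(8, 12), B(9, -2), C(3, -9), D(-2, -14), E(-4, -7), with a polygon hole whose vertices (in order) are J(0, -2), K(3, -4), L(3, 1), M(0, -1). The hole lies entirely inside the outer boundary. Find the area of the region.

Outer boundary:
Apply the shoelace (surveyor's) formula: 2A = Σ (x_i·y_{i+1} − x_{i+1}·y_i), indices taken mod 5.
A→B: (8)(-2) − (9)(12) = -124
B→C: (9)(-9) − (3)(-2) = -75
C→D: (3)(-14) − (-2)(-9) = -60
D→E: (-2)(-7) − (-4)(-14) = -42
E→A: (-4)(12) − (8)(-7) = 8
Σ = -293
Area = |Σ|/2 = 146.5.
Hole:
Apply Gauss's area formula: 2A = Σ (x_i·y_{i+1} − x_{i+1}·y_i), indices taken mod 4.
Σ = (6) + (15) + (-3) + (0) = 18
Area = |Σ|/2 = 9.
Net area = 146.5 − 9 = 137.5.

137.5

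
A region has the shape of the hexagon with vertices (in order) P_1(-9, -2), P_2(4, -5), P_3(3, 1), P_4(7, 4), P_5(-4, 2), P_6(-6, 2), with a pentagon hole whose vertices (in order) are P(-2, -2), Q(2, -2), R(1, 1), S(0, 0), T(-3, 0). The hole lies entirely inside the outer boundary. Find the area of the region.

Outer boundary:
Σ = (53) + (19) + (5) + (30) + (4) + (30) = 141
Area = |Σ|/2 = 70.5.
Hole:
Apply the surveyor's formula: 2A = Σ (x_i·y_{i+1} − x_{i+1}·y_i), indices taken mod 5.
Σ = (8) + (4) + (0) + (0) + (6) = 18
Area = |Σ|/2 = 9.
Net area = 70.5 − 9 = 61.5.

61.5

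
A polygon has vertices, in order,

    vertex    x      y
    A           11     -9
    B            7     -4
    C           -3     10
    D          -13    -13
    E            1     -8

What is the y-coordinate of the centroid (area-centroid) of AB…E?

Apply the shoelace (surveyor's) formula. First the cross-terms c_i = x_i·y_{i+1} − x_{i+1}·y_i:
  19, 58, 169, 117, 79  ⇒  2A = 442, A = 221.
Then Σ (y_i + y_{i+1})·c_i = -4206, so ȳ = -4206 / (6·221) = -701/221.

-701/221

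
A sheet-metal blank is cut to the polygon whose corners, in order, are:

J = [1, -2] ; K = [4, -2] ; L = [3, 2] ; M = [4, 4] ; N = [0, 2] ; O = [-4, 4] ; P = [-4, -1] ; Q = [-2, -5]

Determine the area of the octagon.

43.5

Apply the shoelace (surveyor's) formula: 2A = Σ (x_i·y_{i+1} − x_{i+1}·y_i), indices taken mod 8.
Σ = (6) + (14) + (4) + (8) + (8) + (20) + (18) + (9) = 87
Area = |Σ|/2 = 43.5.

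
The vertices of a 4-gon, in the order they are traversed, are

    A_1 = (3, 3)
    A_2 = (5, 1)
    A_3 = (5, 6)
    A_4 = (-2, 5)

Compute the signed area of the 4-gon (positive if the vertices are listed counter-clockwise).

Apply Gauss's area formula: 2A = Σ (x_i·y_{i+1} − x_{i+1}·y_i), indices taken mod 4.
Cross-terms: -12, 25, 37, -21  ⇒  Σ = 29
Signed area = Σ/2 = 14.5 (positive ⇒ counter-clockwise traversal).

14.5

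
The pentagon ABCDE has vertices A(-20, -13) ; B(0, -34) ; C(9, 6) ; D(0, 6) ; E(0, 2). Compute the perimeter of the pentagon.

|AB| = √((20)² + (-21)²) = √841 = 29
|BC| = √((9)² + (40)²) = √1681 = 41
|CD| = √((-9)² + (0)²) = √81 = 9
|DE| = √((0)² + (-4)²) = √16 = 4
|EA| = √((-20)² + (-15)²) = √625 = 25
Perimeter = 29 + 41 + 9 + 4 + 25 = 108.

108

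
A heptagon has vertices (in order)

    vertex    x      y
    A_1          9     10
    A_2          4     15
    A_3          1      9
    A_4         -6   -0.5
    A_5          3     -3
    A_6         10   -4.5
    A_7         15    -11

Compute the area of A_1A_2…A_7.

206

Apply Gauss's area formula: 2A = Σ (x_i·y_{i+1} − x_{i+1}·y_i), indices taken mod 7.
Cross-terms: 95, 21, 53.5, 19.5, 16.5, -42.5, 249  ⇒  Σ = 412
Area = |Σ|/2 = 206.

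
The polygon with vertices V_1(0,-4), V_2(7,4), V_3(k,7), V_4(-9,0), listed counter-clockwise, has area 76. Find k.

6

Write out the shoelace sum; only the two edges meeting at V_3 involve k:
2·Area = [(7·7 − k·4) + (k·0 − (-9)·7)] + 64
       = -4·k + 176 = 152
⇒ k = 6.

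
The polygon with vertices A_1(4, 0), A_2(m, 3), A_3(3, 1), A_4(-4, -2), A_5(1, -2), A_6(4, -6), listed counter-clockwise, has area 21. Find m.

Write out the shoelace sum; only the two edges meeting at A_2 involve m:
2·Area = [(4·3 − m·0) + (m·1 − 3·3)] + 34
       = 1·m + 37 = 42
⇒ m = 5.

5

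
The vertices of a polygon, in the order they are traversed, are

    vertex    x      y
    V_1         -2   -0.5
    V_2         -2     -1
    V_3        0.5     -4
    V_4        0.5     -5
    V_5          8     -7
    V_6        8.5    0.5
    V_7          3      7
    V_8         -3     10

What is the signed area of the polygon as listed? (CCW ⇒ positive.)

Apply the shoelace formula: 2A = Σ (x_i·y_{i+1} − x_{i+1}·y_i), indices taken mod 8.
V_1→V_2: (-2)(-1) − (-2)(-0.5) = 1
V_2→V_3: (-2)(-4) − (0.5)(-1) = 8.5
V_3→V_4: (0.5)(-5) − (0.5)(-4) = -0.5
V_4→V_5: (0.5)(-7) − (8)(-5) = 36.5
V_5→V_6: (8)(0.5) − (8.5)(-7) = 63.5
V_6→V_7: (8.5)(7) − (3)(0.5) = 58
V_7→V_8: (3)(10) − (-3)(7) = 51
V_8→V_1: (-3)(-0.5) − (-2)(10) = 21.5
Σ = 239.5
Signed area = Σ/2 = 119.75 (positive ⇒ counter-clockwise traversal).

119.75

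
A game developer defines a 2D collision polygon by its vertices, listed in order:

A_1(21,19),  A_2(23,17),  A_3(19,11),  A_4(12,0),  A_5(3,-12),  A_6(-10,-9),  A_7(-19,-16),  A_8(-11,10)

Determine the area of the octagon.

Apply Gauss's area formula: 2A = Σ (x_i·y_{i+1} − x_{i+1}·y_i), indices taken mod 8.
Σ = (-80) + (-70) + (-132) + (-144) + (-147) + (-11) + (-366) + (-419) = -1369
Area = |Σ|/2 = 684.5.

684.5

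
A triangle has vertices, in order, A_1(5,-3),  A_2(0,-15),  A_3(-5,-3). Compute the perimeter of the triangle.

36

|A_1A_2| = √((-5)² + (-12)²) = √169 = 13
|A_2A_3| = √((-5)² + (12)²) = √169 = 13
|A_3A_1| = √((10)² + (0)²) = √100 = 10
Perimeter = 13 + 13 + 10 = 36.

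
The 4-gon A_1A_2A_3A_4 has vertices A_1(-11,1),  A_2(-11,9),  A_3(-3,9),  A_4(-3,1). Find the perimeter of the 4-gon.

|A_1A_2| = √((0)² + (8)²) = √64 = 8
|A_2A_3| = √((8)² + (0)²) = √64 = 8
|A_3A_4| = √((0)² + (-8)²) = √64 = 8
|A_4A_1| = √((-8)² + (0)²) = √64 = 8
Perimeter = 8 + 8 + 8 + 8 = 32.

32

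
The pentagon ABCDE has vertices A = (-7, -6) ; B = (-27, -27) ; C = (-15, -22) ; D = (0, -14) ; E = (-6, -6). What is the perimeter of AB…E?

|AB| = √((-20)² + (-21)²) = √841 = 29
|BC| = √((12)² + (5)²) = √169 = 13
|CD| = √((15)² + (8)²) = √289 = 17
|DE| = √((-6)² + (8)²) = √100 = 10
|EA| = √((-1)² + (0)²) = √1 = 1
Perimeter = 29 + 13 + 17 + 10 + 1 = 70.

70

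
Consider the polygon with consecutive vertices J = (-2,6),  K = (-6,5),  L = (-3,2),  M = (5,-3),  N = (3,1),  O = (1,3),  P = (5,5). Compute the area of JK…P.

40

Apply the shoelace formula: 2A = Σ (x_i·y_{i+1} − x_{i+1}·y_i), indices taken mod 7.
J→K: (-2)(5) − (-6)(6) = 26
K→L: (-6)(2) − (-3)(5) = 3
L→M: (-3)(-3) − (5)(2) = -1
M→N: (5)(1) − (3)(-3) = 14
N→O: (3)(3) − (1)(1) = 8
O→P: (1)(5) − (5)(3) = -10
P→J: (5)(6) − (-2)(5) = 40
Σ = 80
Area = |Σ|/2 = 40.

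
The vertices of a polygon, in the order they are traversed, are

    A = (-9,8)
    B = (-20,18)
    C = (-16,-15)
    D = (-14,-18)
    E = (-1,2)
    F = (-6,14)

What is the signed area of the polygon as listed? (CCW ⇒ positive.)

347

A→B: (-9)(18) − (-20)(8) = -2
B→C: (-20)(-15) − (-16)(18) = 588
C→D: (-16)(-18) − (-14)(-15) = 78
D→E: (-14)(2) − (-1)(-18) = -46
E→F: (-1)(14) − (-6)(2) = -2
F→A: (-6)(8) − (-9)(14) = 78
Σ = 694
Signed area = Σ/2 = 347 (positive ⇒ counter-clockwise traversal).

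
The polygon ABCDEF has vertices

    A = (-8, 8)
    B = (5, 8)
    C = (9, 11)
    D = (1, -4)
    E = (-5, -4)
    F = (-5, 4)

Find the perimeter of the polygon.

54

|AB| = √((13)² + (0)²) = √169 = 13
|BC| = √((4)² + (3)²) = √25 = 5
|CD| = √((-8)² + (-15)²) = √289 = 17
|DE| = √((-6)² + (0)²) = √36 = 6
|EF| = √((0)² + (8)²) = √64 = 8
|FA| = √((-3)² + (4)²) = √25 = 5
Perimeter = 13 + 5 + 17 + 6 + 8 + 5 = 54.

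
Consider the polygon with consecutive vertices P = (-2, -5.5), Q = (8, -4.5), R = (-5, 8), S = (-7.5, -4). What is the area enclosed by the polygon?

103.875

Apply the shoelace (surveyor's) formula: 2A = Σ (x_i·y_{i+1} − x_{i+1}·y_i), indices taken mod 4.
Cross-terms: 53, 41.5, 80, 33.25  ⇒  Σ = 207.75
Area = |Σ|/2 = 103.875.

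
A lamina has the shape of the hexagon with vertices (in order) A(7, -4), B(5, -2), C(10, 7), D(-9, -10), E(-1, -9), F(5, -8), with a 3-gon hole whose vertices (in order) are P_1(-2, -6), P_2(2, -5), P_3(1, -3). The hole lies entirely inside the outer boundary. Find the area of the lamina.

87.5

Outer boundary:
Apply the shoelace formula: 2A = Σ (x_i·y_{i+1} − x_{i+1}·y_i), indices taken mod 6.
A→B: (7)(-2) − (5)(-4) = 6
B→C: (5)(7) − (10)(-2) = 55
C→D: (10)(-10) − (-9)(7) = -37
D→E: (-9)(-9) − (-1)(-10) = 71
E→F: (-1)(-8) − (5)(-9) = 53
F→A: (5)(-4) − (7)(-8) = 36
Σ = 184
Area = |Σ|/2 = 92.
Hole:
Apply the surveyor's formula: 2A = Σ (x_i·y_{i+1} − x_{i+1}·y_i), indices taken mod 3.
Cross-terms: 22, -1, -12  ⇒  Σ = 9
Area = |Σ|/2 = 4.5.
Net area = 92 − 4.5 = 87.5.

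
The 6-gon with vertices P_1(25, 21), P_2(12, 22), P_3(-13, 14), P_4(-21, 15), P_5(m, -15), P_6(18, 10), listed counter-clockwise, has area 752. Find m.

Write out the shoelace sum; only the two edges meeting at P_5 involve m:
2·Area = [((-21)·(-15) − m·15) + (m·10 − 18·(-15))] + 979
       = -5·m + 1564 = 1504
⇒ m = 12.

12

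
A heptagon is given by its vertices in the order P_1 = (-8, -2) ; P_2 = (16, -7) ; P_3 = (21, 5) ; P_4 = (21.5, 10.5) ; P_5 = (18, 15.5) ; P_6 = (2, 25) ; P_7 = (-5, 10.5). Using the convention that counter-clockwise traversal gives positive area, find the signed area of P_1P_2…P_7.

P_1→P_2: (-8)(-7) − (16)(-2) = 88
P_2→P_3: (16)(5) − (21)(-7) = 227
P_3→P_4: (21)(10.5) − (21.5)(5) = 113
P_4→P_5: (21.5)(15.5) − (18)(10.5) = 144.25
P_5→P_6: (18)(25) − (2)(15.5) = 419
P_6→P_7: (2)(10.5) − (-5)(25) = 146
P_7→P_1: (-5)(-2) − (-8)(10.5) = 94
Σ = 1231.25
Signed area = Σ/2 = 615.625 (positive ⇒ counter-clockwise traversal).

615.625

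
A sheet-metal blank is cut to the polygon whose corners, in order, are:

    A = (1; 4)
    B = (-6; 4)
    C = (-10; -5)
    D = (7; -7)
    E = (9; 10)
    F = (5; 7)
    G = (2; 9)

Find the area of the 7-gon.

Apply the surveyor's formula: 2A = Σ (x_i·y_{i+1} − x_{i+1}·y_i), indices taken mod 7.
A→B: (1)(4) − (-6)(4) = 28
B→C: (-6)(-5) − (-10)(4) = 70
C→D: (-10)(-7) − (7)(-5) = 105
D→E: (7)(10) − (9)(-7) = 133
E→F: (9)(7) − (5)(10) = 13
F→G: (5)(9) − (2)(7) = 31
G→A: (2)(4) − (1)(9) = -1
Σ = 379
Area = |Σ|/2 = 189.5.

189.5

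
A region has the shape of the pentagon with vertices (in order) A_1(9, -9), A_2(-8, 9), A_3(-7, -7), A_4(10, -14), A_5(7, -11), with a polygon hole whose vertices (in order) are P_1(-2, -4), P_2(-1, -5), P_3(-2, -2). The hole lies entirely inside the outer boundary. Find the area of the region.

159

Outer boundary:
Apply the shoelace (surveyor's) formula: 2A = Σ (x_i·y_{i+1} − x_{i+1}·y_i), indices taken mod 5.
A_1→A_2: (9)(9) − (-8)(-9) = 9
A_2→A_3: (-8)(-7) − (-7)(9) = 119
A_3→A_4: (-7)(-14) − (10)(-7) = 168
A_4→A_5: (10)(-11) − (7)(-14) = -12
A_5→A_1: (7)(-9) − (9)(-11) = 36
Σ = 320
Area = |Σ|/2 = 160.
Hole:
Apply Gauss's area formula: 2A = Σ (x_i·y_{i+1} − x_{i+1}·y_i), indices taken mod 3.
Σ = (6) + (-8) + (4) = 2
Area = |Σ|/2 = 1.
Net area = 160 − 1 = 159.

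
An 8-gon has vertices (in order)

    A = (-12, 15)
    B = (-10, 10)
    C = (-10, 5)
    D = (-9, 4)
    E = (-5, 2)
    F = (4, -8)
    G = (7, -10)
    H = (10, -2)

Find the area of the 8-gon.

Apply the surveyor's formula: 2A = Σ (x_i·y_{i+1} − x_{i+1}·y_i), indices taken mod 8.
Σ = (30) + (50) + (5) + (2) + (32) + (16) + (86) + (126) = 347
Area = |Σ|/2 = 173.5.

173.5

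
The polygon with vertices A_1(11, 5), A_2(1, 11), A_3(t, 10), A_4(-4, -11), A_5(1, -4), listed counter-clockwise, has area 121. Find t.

0

Write out the shoelace sum; only the two edges meeting at A_3 involve t:
2·Area = [(1·10 − t·11) + (t·(-11) − (-4)·10)] + 192
       = -22·t + 242 = 242
⇒ t = 0.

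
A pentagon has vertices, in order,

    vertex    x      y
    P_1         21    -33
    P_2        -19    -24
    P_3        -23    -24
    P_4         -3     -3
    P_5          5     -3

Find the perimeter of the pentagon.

116

|P_1P_2| = √((-40)² + (9)²) = √1681 = 41
|P_2P_3| = √((-4)² + (0)²) = √16 = 4
|P_3P_4| = √((20)² + (21)²) = √841 = 29
|P_4P_5| = √((8)² + (0)²) = √64 = 8
|P_5P_1| = √((16)² + (-30)²) = √1156 = 34
Perimeter = 41 + 4 + 29 + 8 + 34 = 116.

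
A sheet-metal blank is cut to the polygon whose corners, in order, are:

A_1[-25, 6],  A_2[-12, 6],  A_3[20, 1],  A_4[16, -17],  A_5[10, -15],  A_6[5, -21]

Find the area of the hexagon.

Apply the shoelace (surveyor's) formula: 2A = Σ (x_i·y_{i+1} − x_{i+1}·y_i), indices taken mod 6.
Cross-terms: -78, -132, -356, -70, -135, -495  ⇒  Σ = -1266
Area = |Σ|/2 = 633.

633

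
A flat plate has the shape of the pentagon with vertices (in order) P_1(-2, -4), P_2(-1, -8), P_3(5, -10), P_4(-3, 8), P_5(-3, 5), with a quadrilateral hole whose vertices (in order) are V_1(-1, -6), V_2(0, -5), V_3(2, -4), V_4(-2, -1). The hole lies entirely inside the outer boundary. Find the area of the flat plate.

Outer boundary:
Cross-terms: 12, 50, 10, 9, 22  ⇒  Σ = 103
Area = |Σ|/2 = 51.5.
Hole:
Σ = (5) + (10) + (-10) + (11) = 16
Area = |Σ|/2 = 8.
Net area = 51.5 − 8 = 43.5.

43.5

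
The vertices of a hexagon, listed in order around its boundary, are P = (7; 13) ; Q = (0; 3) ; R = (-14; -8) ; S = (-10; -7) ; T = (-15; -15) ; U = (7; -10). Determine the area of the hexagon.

Apply the shoelace (surveyor's) formula: 2A = Σ (x_i·y_{i+1} − x_{i+1}·y_i), indices taken mod 6.
P→Q: (7)(3) − (0)(13) = 21
Q→R: (0)(-8) − (-14)(3) = 42
R→S: (-14)(-7) − (-10)(-8) = 18
S→T: (-10)(-15) − (-15)(-7) = 45
T→U: (-15)(-10) − (7)(-15) = 255
U→P: (7)(13) − (7)(-10) = 161
Σ = 542
Area = |Σ|/2 = 271.

271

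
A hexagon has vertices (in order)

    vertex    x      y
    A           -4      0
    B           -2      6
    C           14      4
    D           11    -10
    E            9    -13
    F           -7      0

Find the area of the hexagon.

Apply Gauss's area formula: 2A = Σ (x_i·y_{i+1} − x_{i+1}·y_i), indices taken mod 6.
Cross-terms: -24, -92, -184, -53, -91, 0  ⇒  Σ = -444
Area = |Σ|/2 = 222.

222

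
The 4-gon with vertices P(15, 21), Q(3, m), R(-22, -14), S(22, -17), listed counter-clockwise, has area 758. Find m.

6

The doubled signed area Σ (x_i y_{i+1} − x_{i+1} y_i) is linear in m.
With m=0 it equals 1294; the coefficient of m is 37 (from the two edges through Q).
So 37·m + 1294 = 2·758 = 1516 ⇒ m = 6.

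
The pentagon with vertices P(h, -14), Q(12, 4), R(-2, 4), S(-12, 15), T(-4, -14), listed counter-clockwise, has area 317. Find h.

Write out the shoelace sum; only the two edges meeting at P involve h:
2·Area = [((-4)·(-14) − h·(-14)) + (h·4 − 12·(-14))] + 302
       = 18·h + 526 = 634
⇒ h = 6.

6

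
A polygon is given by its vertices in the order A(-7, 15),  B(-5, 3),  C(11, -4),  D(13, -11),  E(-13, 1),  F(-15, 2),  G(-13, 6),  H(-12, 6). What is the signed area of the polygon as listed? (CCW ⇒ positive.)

-188.5

Apply Gauss's area formula: 2A = Σ (x_i·y_{i+1} − x_{i+1}·y_i), indices taken mod 8.
Cross-terms: 54, -13, -69, -130, -11, -64, -6, -138  ⇒  Σ = -377
Signed area = Σ/2 = -188.5 (negative ⇒ clockwise traversal).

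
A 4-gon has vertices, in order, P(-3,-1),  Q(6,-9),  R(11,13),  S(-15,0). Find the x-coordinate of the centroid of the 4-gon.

Apply the shoelace (surveyor's) formula. First the cross-terms c_i = x_i·y_{i+1} − x_{i+1}·y_i:
  33, 177, 195, 15  ⇒  2A = 420, A = 210.
Then Σ (x_i + x_{i+1})·c_i = 2058, so x̄ = 2058 / (6·210) = 49/30.

49/30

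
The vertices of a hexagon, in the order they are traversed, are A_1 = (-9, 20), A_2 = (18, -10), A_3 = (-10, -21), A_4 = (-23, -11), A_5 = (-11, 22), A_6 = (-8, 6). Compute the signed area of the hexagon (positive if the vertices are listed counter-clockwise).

Σ = (-270) + (-478) + (-373) + (-627) + (110) + (-106) = -1744
Signed area = Σ/2 = -872 (negative ⇒ clockwise traversal).

-872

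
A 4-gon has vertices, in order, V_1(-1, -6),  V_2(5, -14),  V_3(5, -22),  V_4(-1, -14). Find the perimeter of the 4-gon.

36

|V_1V_2| = √((6)² + (-8)²) = √100 = 10
|V_2V_3| = √((0)² + (-8)²) = √64 = 8
|V_3V_4| = √((-6)² + (8)²) = √100 = 10
|V_4V_1| = √((0)² + (8)²) = √64 = 8
Perimeter = 10 + 8 + 10 + 8 = 36.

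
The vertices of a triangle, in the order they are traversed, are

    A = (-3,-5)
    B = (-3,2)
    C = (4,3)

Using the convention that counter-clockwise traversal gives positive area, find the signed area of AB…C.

-24.5

A→B: (-3)(2) − (-3)(-5) = -21
B→C: (-3)(3) − (4)(2) = -17
C→A: (4)(-5) − (-3)(3) = -11
Σ = -49
Signed area = Σ/2 = -24.5 (negative ⇒ clockwise traversal).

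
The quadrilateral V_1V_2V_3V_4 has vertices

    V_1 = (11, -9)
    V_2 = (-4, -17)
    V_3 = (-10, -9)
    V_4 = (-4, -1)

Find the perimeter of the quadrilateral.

|V_1V_2| = √((-15)² + (-8)²) = √289 = 17
|V_2V_3| = √((-6)² + (8)²) = √100 = 10
|V_3V_4| = √((6)² + (8)²) = √100 = 10
|V_4V_1| = √((15)² + (-8)²) = √289 = 17
Perimeter = 17 + 10 + 10 + 17 = 54.

54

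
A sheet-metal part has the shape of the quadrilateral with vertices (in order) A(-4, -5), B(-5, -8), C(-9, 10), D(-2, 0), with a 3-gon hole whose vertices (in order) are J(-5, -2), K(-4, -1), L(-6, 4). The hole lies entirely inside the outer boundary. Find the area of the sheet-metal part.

Outer boundary:
Σ = (7) + (-122) + (20) + (10) = -85
Area = |Σ|/2 = 42.5.
Hole:
Apply the shoelace formula: 2A = Σ (x_i·y_{i+1} − x_{i+1}·y_i), indices taken mod 3.
Σ = (-3) + (-22) + (32) = 7
Area = |Σ|/2 = 3.5.
Net area = 42.5 − 3.5 = 39.

39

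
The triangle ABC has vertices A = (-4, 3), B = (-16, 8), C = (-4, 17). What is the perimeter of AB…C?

|AB| = √((-12)² + (5)²) = √169 = 13
|BC| = √((12)² + (9)²) = √225 = 15
|CA| = √((0)² + (-14)²) = √196 = 14
Perimeter = 13 + 15 + 14 = 42.

42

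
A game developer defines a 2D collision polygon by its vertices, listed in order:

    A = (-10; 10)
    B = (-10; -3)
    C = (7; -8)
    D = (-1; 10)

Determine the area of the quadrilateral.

Σ = (130) + (101) + (62) + (90) = 383
Area = |Σ|/2 = 191.5.

191.5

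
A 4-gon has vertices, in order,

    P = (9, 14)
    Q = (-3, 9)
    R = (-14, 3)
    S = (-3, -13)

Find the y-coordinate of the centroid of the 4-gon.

109/69

Apply Gauss's area formula. First the cross-terms c_i = x_i·y_{i+1} − x_{i+1}·y_i:
  123, 117, 191, 75  ⇒  2A = 506, A = 253.
Then Σ (y_i + y_{i+1})·c_i = 2398, so ȳ = 2398 / (6·253) = 109/69.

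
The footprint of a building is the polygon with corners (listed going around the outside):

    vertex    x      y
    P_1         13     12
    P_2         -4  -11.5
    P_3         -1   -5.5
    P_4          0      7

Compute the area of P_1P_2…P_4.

Apply Gauss's area formula: 2A = Σ (x_i·y_{i+1} − x_{i+1}·y_i), indices taken mod 4.
P_1→P_2: (13)(-11.5) − (-4)(12) = -101.5
P_2→P_3: (-4)(-5.5) − (-1)(-11.5) = 10.5
P_3→P_4: (-1)(7) − (0)(-5.5) = -7
P_4→P_1: (0)(12) − (13)(7) = -91
Σ = -189
Area = |Σ|/2 = 94.5.

94.5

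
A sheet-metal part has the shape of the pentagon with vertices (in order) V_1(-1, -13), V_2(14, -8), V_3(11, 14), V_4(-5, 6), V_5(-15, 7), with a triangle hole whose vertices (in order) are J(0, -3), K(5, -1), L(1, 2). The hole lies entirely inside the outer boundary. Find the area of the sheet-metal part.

Outer boundary:
Σ = (190) + (284) + (136) + (55) + (202) = 867
Area = |Σ|/2 = 433.5.
Hole:
Apply the shoelace (surveyor's) formula: 2A = Σ (x_i·y_{i+1} − x_{i+1}·y_i), indices taken mod 3.
J→K: (0)(-1) − (5)(-3) = 15
K→L: (5)(2) − (1)(-1) = 11
L→J: (1)(-3) − (0)(2) = -3
Σ = 23
Area = |Σ|/2 = 11.5.
Net area = 433.5 − 11.5 = 422.

422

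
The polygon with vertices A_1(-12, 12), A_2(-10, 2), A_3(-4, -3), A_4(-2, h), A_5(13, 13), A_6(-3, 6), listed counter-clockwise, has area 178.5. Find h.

-6

The doubled signed area Σ (x_i y_{i+1} − x_{i+1} y_i) is linear in h.
With h=0 it equals 255; the coefficient of h is -17 (from the two edges through A_4).
So -17·h + 255 = 2·178.5 = 357 ⇒ h = -6.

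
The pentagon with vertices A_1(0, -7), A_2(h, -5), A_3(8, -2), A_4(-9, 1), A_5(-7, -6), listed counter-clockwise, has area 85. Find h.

6

The doubled signed area Σ (x_i y_{i+1} − x_{i+1} y_i) is linear in h.
With h=0 it equals 140; the coefficient of h is 5 (from the two edges through A_2).
So 5·h + 140 = 2·85 = 170 ⇒ h = 6.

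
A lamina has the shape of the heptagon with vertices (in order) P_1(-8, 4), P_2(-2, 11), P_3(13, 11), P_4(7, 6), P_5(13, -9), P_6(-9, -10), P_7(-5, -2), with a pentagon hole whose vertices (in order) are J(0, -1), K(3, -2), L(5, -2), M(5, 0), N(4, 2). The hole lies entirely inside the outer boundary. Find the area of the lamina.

320.5

Outer boundary:
Apply the shoelace (surveyor's) formula: 2A = Σ (x_i·y_{i+1} − x_{i+1}·y_i), indices taken mod 7.
P_1→P_2: (-8)(11) − (-2)(4) = -80
P_2→P_3: (-2)(11) − (13)(11) = -165
P_3→P_4: (13)(6) − (7)(11) = 1
P_4→P_5: (7)(-9) − (13)(6) = -141
P_5→P_6: (13)(-10) − (-9)(-9) = -211
P_6→P_7: (-9)(-2) − (-5)(-10) = -32
P_7→P_1: (-5)(4) − (-8)(-2) = -36
Σ = -664
Area = |Σ|/2 = 332.
Hole:
Apply Gauss's area formula: 2A = Σ (x_i·y_{i+1} − x_{i+1}·y_i), indices taken mod 5.
Σ = (3) + (4) + (10) + (10) + (-4) = 23
Area = |Σ|/2 = 11.5.
Net area = 332 − 11.5 = 320.5.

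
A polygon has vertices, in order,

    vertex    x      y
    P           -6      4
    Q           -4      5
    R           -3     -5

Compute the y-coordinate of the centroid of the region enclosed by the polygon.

4/3

Apply Gauss's area formula. First the cross-terms c_i = x_i·y_{i+1} − x_{i+1}·y_i:
  -14, 35, -42  ⇒  2A = -21, A = -10.5.
Then Σ (y_i + y_{i+1})·c_i = -84, so ȳ = -84 / (6·(-10.5)) = 4/3.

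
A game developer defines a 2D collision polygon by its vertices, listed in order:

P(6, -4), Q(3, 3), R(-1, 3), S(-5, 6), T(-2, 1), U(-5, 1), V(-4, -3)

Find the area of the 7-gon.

57

Σ = (30) + (12) + (9) + (7) + (3) + (19) + (34) = 114
Area = |Σ|/2 = 57.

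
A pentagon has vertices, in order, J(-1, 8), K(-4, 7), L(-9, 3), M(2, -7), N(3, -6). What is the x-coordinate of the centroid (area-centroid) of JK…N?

Apply the shoelace formula. First the cross-terms c_i = x_i·y_{i+1} − x_{i+1}·y_i:
  25, 51, 57, 9, 18  ⇒  2A = 160, A = 80.
Then Σ (x_i + x_{i+1})·c_i = -1106, so x̄ = -1106 / (6·80) = -553/240.

-553/240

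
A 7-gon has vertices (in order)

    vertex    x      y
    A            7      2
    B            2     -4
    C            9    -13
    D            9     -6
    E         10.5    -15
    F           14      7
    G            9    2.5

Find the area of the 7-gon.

Apply Gauss's area formula: 2A = Σ (x_i·y_{i+1} − x_{i+1}·y_i), indices taken mod 7.
Σ = (-32) + (10) + (63) + (-72) + (283.5) + (-28) + (0.5) = 225
Area = |Σ|/2 = 112.5.

112.5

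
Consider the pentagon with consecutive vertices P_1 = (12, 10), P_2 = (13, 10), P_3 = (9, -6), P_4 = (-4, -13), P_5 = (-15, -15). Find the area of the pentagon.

Apply the shoelace formula: 2A = Σ (x_i·y_{i+1} − x_{i+1}·y_i), indices taken mod 5.
Σ = (-10) + (-168) + (-141) + (-135) + (30) = -424
Area = |Σ|/2 = 212.

212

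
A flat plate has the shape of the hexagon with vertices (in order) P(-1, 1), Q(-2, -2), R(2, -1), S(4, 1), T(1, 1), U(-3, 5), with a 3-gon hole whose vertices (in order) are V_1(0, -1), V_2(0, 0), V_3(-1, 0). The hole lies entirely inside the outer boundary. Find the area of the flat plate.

14

Outer boundary:
Apply Gauss's area formula: 2A = Σ (x_i·y_{i+1} − x_{i+1}·y_i), indices taken mod 6.
Σ = (4) + (6) + (6) + (3) + (8) + (2) = 29
Area = |Σ|/2 = 14.5.
Hole:
Apply the shoelace (surveyor's) formula: 2A = Σ (x_i·y_{i+1} − x_{i+1}·y_i), indices taken mod 3.
Σ = (0) + (0) + (1) = 1
Area = |Σ|/2 = 0.5.
Net area = 14.5 − 0.5 = 14.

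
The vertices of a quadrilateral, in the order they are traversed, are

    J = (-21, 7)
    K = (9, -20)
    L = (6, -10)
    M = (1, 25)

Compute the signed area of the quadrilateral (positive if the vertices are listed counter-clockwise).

539.5

J→K: (-21)(-20) − (9)(7) = 357
K→L: (9)(-10) − (6)(-20) = 30
L→M: (6)(25) − (1)(-10) = 160
M→J: (1)(7) − (-21)(25) = 532
Σ = 1079
Signed area = Σ/2 = 539.5 (positive ⇒ counter-clockwise traversal).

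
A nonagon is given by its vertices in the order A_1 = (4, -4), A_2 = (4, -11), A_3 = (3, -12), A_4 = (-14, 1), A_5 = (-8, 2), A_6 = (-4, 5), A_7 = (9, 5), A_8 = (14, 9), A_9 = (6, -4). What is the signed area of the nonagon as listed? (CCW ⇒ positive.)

Σ = (-28) + (-15) + (-165) + (-20) + (-32) + (-65) + (11) + (-110) + (-8) = -432
Signed area = Σ/2 = -216 (negative ⇒ clockwise traversal).

-216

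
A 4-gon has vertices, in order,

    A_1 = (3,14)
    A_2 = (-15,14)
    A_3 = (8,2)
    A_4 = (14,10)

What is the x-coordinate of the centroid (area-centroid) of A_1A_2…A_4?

Apply the shoelace formula. First the cross-terms c_i = x_i·y_{i+1} − x_{i+1}·y_i:
  252, -142, 52, 166  ⇒  2A = 328, A = 164.
Then Σ (x_i + x_{i+1})·c_i = 1936, so x̄ = 1936 / (6·164) = 242/123.

242/123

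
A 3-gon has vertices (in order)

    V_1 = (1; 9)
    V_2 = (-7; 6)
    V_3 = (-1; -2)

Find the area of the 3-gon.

Apply Gauss's area formula: 2A = Σ (x_i·y_{i+1} − x_{i+1}·y_i), indices taken mod 3.
Cross-terms: 69, 20, -7  ⇒  Σ = 82
Area = |Σ|/2 = 41.

41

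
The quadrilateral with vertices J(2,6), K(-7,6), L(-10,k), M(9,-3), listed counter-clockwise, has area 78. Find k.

3

The doubled signed area Σ (x_i y_{i+1} − x_{i+1} y_i) is linear in k.
With k=0 it equals 204; the coefficient of k is -16 (from the two edges through L).
So -16·k + 204 = 2·78 = 156 ⇒ k = 3.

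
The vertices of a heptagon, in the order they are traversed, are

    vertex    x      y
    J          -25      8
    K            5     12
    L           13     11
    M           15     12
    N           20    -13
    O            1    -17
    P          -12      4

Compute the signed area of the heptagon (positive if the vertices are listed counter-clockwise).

-704

Apply Gauss's area formula: 2A = Σ (x_i·y_{i+1} − x_{i+1}·y_i), indices taken mod 7.
Cross-terms: -340, -101, -9, -435, -327, -200, 4  ⇒  Σ = -1408
Signed area = Σ/2 = -704 (negative ⇒ clockwise traversal).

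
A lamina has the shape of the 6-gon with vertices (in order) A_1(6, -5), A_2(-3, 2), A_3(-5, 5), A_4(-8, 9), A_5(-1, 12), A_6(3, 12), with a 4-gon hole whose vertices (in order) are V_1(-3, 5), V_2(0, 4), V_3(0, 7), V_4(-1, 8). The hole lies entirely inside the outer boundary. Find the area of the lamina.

Outer boundary:
Cross-terms: -3, -5, -5, -87, -48, -87  ⇒  Σ = -235
Area = |Σ|/2 = 117.5.
Hole:
Cross-terms: -12, 0, 7, 19  ⇒  Σ = 14
Area = |Σ|/2 = 7.
Net area = 117.5 − 7 = 110.5.

110.5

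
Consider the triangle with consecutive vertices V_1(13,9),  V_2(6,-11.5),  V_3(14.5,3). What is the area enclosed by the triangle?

36.375

Apply the shoelace (surveyor's) formula: 2A = Σ (x_i·y_{i+1} − x_{i+1}·y_i), indices taken mod 3.
Σ = (-203.5) + (184.75) + (91.5) = 72.75
Area = |Σ|/2 = 36.375.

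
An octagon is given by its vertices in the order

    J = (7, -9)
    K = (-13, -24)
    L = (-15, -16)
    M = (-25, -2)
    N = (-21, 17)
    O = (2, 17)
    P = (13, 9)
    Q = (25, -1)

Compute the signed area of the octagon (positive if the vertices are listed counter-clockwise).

Apply the shoelace formula: 2A = Σ (x_i·y_{i+1} − x_{i+1}·y_i), indices taken mod 8.
Σ = (-285) + (-152) + (-370) + (-467) + (-391) + (-203) + (-238) + (-218) = -2324
Signed area = Σ/2 = -1162 (negative ⇒ clockwise traversal).

-1162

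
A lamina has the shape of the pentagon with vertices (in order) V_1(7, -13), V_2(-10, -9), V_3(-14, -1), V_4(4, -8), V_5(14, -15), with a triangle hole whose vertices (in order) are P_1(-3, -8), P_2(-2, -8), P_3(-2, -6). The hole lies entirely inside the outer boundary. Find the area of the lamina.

108

Outer boundary:
Σ = (-193) + (-116) + (116) + (52) + (-77) = -218
Area = |Σ|/2 = 109.
Hole:
Apply the shoelace (surveyor's) formula: 2A = Σ (x_i·y_{i+1} − x_{i+1}·y_i), indices taken mod 3.
Σ = (8) + (-4) + (-2) = 2
Area = |Σ|/2 = 1.
Net area = 109 − 1 = 108.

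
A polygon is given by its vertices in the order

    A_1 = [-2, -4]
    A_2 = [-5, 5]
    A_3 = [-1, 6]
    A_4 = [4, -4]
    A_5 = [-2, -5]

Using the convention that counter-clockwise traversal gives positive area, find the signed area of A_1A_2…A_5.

Apply Gauss's area formula: 2A = Σ (x_i·y_{i+1} − x_{i+1}·y_i), indices taken mod 5.
Cross-terms: -30, -25, -20, -28, -2  ⇒  Σ = -105
Signed area = Σ/2 = -52.5 (negative ⇒ clockwise traversal).

-52.5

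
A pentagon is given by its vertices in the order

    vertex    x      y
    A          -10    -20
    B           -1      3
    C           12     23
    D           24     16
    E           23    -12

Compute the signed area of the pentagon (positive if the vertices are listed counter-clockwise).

-852.5

Apply Gauss's area formula: 2A = Σ (x_i·y_{i+1} − x_{i+1}·y_i), indices taken mod 5.
Σ = (-50) + (-59) + (-360) + (-656) + (-580) = -1705
Signed area = Σ/2 = -852.5 (negative ⇒ clockwise traversal).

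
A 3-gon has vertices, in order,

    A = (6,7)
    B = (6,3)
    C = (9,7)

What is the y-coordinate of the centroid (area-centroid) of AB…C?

17/3

Apply the shoelace (surveyor's) formula. First the cross-terms c_i = x_i·y_{i+1} − x_{i+1}·y_i:
  -24, 15, 21  ⇒  2A = 12, A = 6.
Then Σ (y_i + y_{i+1})·c_i = 204, so ȳ = 204 / (6·6) = 17/3.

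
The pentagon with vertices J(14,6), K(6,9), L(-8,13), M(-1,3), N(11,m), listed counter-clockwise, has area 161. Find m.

-4

The doubled signed area Σ (x_i y_{i+1} − x_{i+1} y_i) is linear in m.
With m=0 it equals 262; the coefficient of m is -15 (from the two edges through N).
So -15·m + 262 = 2·161 = 322 ⇒ m = -4.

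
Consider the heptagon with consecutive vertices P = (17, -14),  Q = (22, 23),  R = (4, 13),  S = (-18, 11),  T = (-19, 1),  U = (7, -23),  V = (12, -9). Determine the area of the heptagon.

Apply the surveyor's formula: 2A = Σ (x_i·y_{i+1} − x_{i+1}·y_i), indices taken mod 7.
Σ = (699) + (194) + (278) + (191) + (430) + (213) + (-15) = 1990
Area = |Σ|/2 = 995.

995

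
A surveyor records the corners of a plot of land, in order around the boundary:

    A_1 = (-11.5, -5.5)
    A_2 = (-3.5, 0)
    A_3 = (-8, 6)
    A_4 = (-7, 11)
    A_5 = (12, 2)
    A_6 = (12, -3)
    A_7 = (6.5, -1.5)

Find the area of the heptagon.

171.875

Apply Gauss's area formula: 2A = Σ (x_i·y_{i+1} − x_{i+1}·y_i), indices taken mod 7.
Σ = (-19.25) + (-21) + (-46) + (-146) + (-60) + (1.5) + (-53) = -343.75
Area = |Σ|/2 = 171.875.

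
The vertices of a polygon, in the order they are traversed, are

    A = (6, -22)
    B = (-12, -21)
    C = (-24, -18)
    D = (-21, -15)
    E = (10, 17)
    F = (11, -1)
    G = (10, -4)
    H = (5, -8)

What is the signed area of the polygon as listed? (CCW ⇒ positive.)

-628

Apply the shoelace formula: 2A = Σ (x_i·y_{i+1} − x_{i+1}·y_i), indices taken mod 8.
Σ = (-390) + (-288) + (-18) + (-207) + (-197) + (-34) + (-60) + (-62) = -1256
Signed area = Σ/2 = -628 (negative ⇒ clockwise traversal).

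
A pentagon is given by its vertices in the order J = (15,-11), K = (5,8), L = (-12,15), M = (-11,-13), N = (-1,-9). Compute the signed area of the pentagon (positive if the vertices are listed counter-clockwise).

449.5

Cross-terms: 175, 171, 321, 86, 146  ⇒  Σ = 899
Signed area = Σ/2 = 449.5 (positive ⇒ counter-clockwise traversal).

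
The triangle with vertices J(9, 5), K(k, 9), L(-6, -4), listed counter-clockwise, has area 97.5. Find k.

-6

The doubled signed area Σ (x_i y_{i+1} − x_{i+1} y_i) is linear in k.
With k=0 it equals 141; the coefficient of k is -9 (from the two edges through K).
So -9·k + 141 = 2·97.5 = 195 ⇒ k = -6.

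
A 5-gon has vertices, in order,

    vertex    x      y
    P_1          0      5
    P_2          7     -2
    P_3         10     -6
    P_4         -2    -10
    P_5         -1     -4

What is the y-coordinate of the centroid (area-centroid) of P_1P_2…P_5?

Apply the shoelace (surveyor's) formula. First the cross-terms c_i = x_i·y_{i+1} − x_{i+1}·y_i:
  -35, -22, -112, -2, -5  ⇒  2A = -176, A = -88.
Then Σ (y_i + y_{i+1})·c_i = 1886, so ȳ = 1886 / (6·(-88)) = -943/264.

-943/264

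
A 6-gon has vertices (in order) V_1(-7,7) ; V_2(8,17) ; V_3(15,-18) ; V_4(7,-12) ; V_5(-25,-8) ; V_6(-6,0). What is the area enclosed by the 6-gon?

537

Apply Gauss's area formula: 2A = Σ (x_i·y_{i+1} − x_{i+1}·y_i), indices taken mod 6.
Σ = (-175) + (-399) + (-54) + (-356) + (-48) + (-42) = -1074
Area = |Σ|/2 = 537.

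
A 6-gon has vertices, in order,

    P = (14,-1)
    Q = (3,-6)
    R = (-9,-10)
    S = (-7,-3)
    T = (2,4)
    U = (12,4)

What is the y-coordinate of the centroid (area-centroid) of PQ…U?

Apply the shoelace (surveyor's) formula. First the cross-terms c_i = x_i·y_{i+1} − x_{i+1}·y_i:
  -81, -84, -43, -22, -40, -68  ⇒  2A = -338, A = -169.
Then Σ (y_i + y_{i+1})·c_i = 1924, so ȳ = 1924 / (6·(-169)) = -74/39.

-74/39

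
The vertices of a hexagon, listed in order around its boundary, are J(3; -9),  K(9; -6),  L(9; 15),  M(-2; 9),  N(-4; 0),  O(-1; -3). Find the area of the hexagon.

214.5

Apply the surveyor's formula: 2A = Σ (x_i·y_{i+1} − x_{i+1}·y_i), indices taken mod 6.
Cross-terms: 63, 189, 111, 36, 12, 18  ⇒  Σ = 429
Area = |Σ|/2 = 214.5.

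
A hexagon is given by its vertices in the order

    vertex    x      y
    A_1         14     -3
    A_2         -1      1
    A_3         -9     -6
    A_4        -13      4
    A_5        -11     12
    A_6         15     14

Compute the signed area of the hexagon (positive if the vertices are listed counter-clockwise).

-387.5

Cross-terms: 11, 15, -114, -112, -334, -241  ⇒  Σ = -775
Signed area = Σ/2 = -387.5 (negative ⇒ clockwise traversal).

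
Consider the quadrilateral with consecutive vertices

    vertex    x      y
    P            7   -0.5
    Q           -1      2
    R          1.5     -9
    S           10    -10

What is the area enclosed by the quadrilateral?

79.75

Cross-terms: 13.5, 6, 75, 65  ⇒  Σ = 159.5
Area = |Σ|/2 = 79.75.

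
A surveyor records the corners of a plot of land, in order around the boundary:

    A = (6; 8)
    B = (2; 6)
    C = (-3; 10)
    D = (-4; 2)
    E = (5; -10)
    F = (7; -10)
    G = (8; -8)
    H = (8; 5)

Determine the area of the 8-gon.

A→B: (6)(6) − (2)(8) = 20
B→C: (2)(10) − (-3)(6) = 38
C→D: (-3)(2) − (-4)(10) = 34
D→E: (-4)(-10) − (5)(2) = 30
E→F: (5)(-10) − (7)(-10) = 20
F→G: (7)(-8) − (8)(-10) = 24
G→H: (8)(5) − (8)(-8) = 104
H→A: (8)(8) − (6)(5) = 34
Σ = 304
Area = |Σ|/2 = 152.

152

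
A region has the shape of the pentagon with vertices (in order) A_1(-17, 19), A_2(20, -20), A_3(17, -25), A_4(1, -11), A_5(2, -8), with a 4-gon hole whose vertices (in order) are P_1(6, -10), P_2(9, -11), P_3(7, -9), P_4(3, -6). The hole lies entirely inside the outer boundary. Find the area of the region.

217.5

Outer boundary:
Apply Gauss's area formula: 2A = Σ (x_i·y_{i+1} − x_{i+1}·y_i), indices taken mod 5.
Σ = (-40) + (-160) + (-162) + (14) + (-98) = -446
Area = |Σ|/2 = 223.
Hole:
Apply the surveyor's formula: 2A = Σ (x_i·y_{i+1} − x_{i+1}·y_i), indices taken mod 4.
Σ = (24) + (-4) + (-15) + (6) = 11
Area = |Σ|/2 = 5.5.
Net area = 223 − 5.5 = 217.5.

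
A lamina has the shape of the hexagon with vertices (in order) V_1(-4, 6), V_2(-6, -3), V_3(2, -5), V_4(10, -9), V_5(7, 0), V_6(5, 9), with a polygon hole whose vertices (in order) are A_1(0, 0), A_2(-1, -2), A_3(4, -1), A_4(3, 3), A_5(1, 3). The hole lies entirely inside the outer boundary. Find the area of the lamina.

Outer boundary:
Cross-terms: 48, 36, 32, 63, 63, 66  ⇒  Σ = 308
Area = |Σ|/2 = 154.
Hole:
Apply the shoelace (surveyor's) formula: 2A = Σ (x_i·y_{i+1} − x_{i+1}·y_i), indices taken mod 5.
Σ = (0) + (9) + (15) + (6) + (0) = 30
Area = |Σ|/2 = 15.
Net area = 154 − 15 = 139.

139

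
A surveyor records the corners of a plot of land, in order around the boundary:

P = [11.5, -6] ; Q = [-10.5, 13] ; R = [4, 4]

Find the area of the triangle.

Cross-terms: 86.5, -94, -70  ⇒  Σ = -77.5
Area = |Σ|/2 = 38.75.

38.75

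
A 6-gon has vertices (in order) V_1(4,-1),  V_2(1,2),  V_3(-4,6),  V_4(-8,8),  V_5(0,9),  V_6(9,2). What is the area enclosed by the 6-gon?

65.5

Apply the shoelace formula: 2A = Σ (x_i·y_{i+1} − x_{i+1}·y_i), indices taken mod 6.
Cross-terms: 9, 14, 16, -72, -81, -17  ⇒  Σ = -131
Area = |Σ|/2 = 65.5.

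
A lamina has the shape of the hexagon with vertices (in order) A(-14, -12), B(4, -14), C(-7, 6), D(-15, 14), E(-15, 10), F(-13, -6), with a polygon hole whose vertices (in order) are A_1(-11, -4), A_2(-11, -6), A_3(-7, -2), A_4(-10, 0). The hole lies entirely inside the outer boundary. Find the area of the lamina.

Outer boundary:
A→B: (-14)(-14) − (4)(-12) = 244
B→C: (4)(6) − (-7)(-14) = -74
C→D: (-7)(14) − (-15)(6) = -8
D→E: (-15)(10) − (-15)(14) = 60
E→F: (-15)(-6) − (-13)(10) = 220
F→A: (-13)(-12) − (-14)(-6) = 72
Σ = 514
Area = |Σ|/2 = 257.
Hole:
Apply the surveyor's formula: 2A = Σ (x_i·y_{i+1} − x_{i+1}·y_i), indices taken mod 4.
A_1→A_2: (-11)(-6) − (-11)(-4) = 22
A_2→A_3: (-11)(-2) − (-7)(-6) = -20
A_3→A_4: (-7)(0) − (-10)(-2) = -20
A_4→A_1: (-10)(-4) − (-11)(0) = 40
Σ = 22
Area = |Σ|/2 = 11.
Net area = 257 − 11 = 246.

246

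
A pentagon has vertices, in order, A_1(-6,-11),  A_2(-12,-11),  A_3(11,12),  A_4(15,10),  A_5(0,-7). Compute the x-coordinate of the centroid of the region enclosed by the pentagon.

Apply the surveyor's formula. First the cross-terms c_i = x_i·y_{i+1} − x_{i+1}·y_i:
  -66, -23, -70, -105, -42  ⇒  2A = -306, A = -153.
Then Σ (x_i + x_{i+1})·c_i = -1932, so x̄ = -1932 / (6·(-153)) = 322/153.

322/153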